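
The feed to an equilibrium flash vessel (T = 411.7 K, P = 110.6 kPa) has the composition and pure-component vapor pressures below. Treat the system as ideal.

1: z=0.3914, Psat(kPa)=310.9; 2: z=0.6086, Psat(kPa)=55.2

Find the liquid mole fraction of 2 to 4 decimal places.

x_2 = 0.7833

Raoult's law: Kᵢ = Pᵢˢᵃᵗ/P = Pᵢˢᵃᵗ/110.6.
  K_1 = 310.9/110.6 = 2.811031, K_2 = 55.2/110.6 = 0.499096
Rachford–Rice: g(ψ) = Σ zᵢ(Kᵢ−1)/(1+ψ(Kᵢ−1)) = 0.
g(0) = ΣzᵢKᵢ − 1 = 0.4040 and g(1) = 1 − Σzᵢ/Kᵢ = -0.3586, so a root lies in (0, 1).
Binary case is linear: z₁(K₁−1)(1+ψ(K₂−1)) + z₂(K₂−1)(1+ψ(K₁−1)) = 0
⇒ ψ = [z₁(K₁−1)+z₂(K₂−1)] / [−(K₁−1)(K₂−1)] = 0.40399/0.90715 = 0.4453
Compositions from xᵢ = zᵢ/(1+ψ(Kᵢ−1)), yᵢ = Kᵢxᵢ:
  1: x = 0.2167, y = 0.6090
  2: x = 0.7833, y = 0.3910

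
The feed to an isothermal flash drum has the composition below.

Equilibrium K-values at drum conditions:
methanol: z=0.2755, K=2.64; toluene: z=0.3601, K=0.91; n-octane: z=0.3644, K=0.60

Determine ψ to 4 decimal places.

Rachford–Rice: g(ψ) = Σ zᵢ(Kᵢ−1)/(1+ψ(Kᵢ−1)) = 0.
Feasibility: ΣzᵢKᵢ = 1.2737, Σzᵢ/Kᵢ = 1.1074 — both > 1, two phases present.
Newton iteration, ψ⁰ = 0.5:
  ψ = 0.5000: g = 0.03212, g' = -0.3180 → ψ = 0.6010
  ψ = 0.6010: g = 0.00139, g' = -0.2922 → ψ = 0.6058
Converged at ψ = 0.6058.

ψ = 0.6058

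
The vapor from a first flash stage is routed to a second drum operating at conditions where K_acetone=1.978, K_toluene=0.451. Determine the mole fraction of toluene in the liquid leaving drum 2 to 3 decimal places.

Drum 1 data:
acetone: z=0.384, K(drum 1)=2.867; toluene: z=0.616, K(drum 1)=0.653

x_toluene (drum 2) = 0.640

Drum 1:
Let ψ₁ = V/F and solve Σ zᵢ(Kᵢ−1)/(1+ψ₁(Kᵢ−1)) = 0.
Feasibility: ΣzᵢKᵢ = 1.503, Σzᵢ/Kᵢ = 1.077 — both > 1, two phases present.
Newton–Raphson from ψ₁ = 0.41:
  ψ₁ = 0.410: g = 0.1569, g' = -0.530 → ψ₁ = 0.706
  ψ₁ = 0.706: g = 0.0262, g' = -0.379 → ψ₁ = 0.775
  ψ₁ = 0.775: g = 0.0006, g' = -0.362 → ψ₁ = 0.777
Converged at ψ₁ = 0.777.
Drum-1 compositions:
  acetone: x = 0.157, y = 0.449
  toluene: x = 0.843, y = 0.551
Drum-2 feed = drum-1 vapor: z₂ = (0.4493, 0.5507).
Drum 2:
Rachford–Rice: g(ψ₂) = Σ zᵢ(Kᵢ−1)/(1+ψ₂(Kᵢ−1)) = 0.
Check two-phase: ΣzᵢKᵢ = 1.137 > 1 and Σzᵢ/Kᵢ = 1.448 > 1, so g(0) = 0.137 > 0 and g(1) = -0.448 < 0.
Binary case is linear: z₁(K₁−1)(1+ψ₂(K₂−1)) + z₂(K₂−1)(1+ψ₂(K₁−1)) = 0
⇒ ψ₂ = [z₁(K₁−1)+z₂(K₂−1)] / [−(K₁−1)(K₂−1)] = 0.1371/0.5369 = 0.255
  acetone: x = 0.360, y = 0.711
  toluene: x = 0.640, y = 0.289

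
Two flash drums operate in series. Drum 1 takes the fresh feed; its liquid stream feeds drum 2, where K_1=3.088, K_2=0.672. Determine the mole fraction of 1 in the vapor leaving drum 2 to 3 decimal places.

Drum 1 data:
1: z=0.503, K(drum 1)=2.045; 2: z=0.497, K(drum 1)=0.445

y_1 (drum 2) = 0.419

Drum 1:
Material balance + equilibrium reduce to Σ zᵢ(Kᵢ−1)/(1+ψ₁(Kᵢ−1)) = 0.
g(0) = ΣzᵢKᵢ − 1 = 0.250 and g(1) = 1 − Σzᵢ/Kᵢ = -0.363, so a root lies in (0, 1).
Binary case is linear: z₁(K₁−1)(1+ψ₁(K₂−1)) + z₂(K₂−1)(1+ψ₁(K₁−1)) = 0
⇒ ψ₁ = [z₁(K₁−1)+z₂(K₂−1)] / [−(K₁−1)(K₂−1)] = 0.2498/0.5800 = 0.431
Drum-1 compositions:
  1: x = 0.347, y = 0.709
  2: x = 0.653, y = 0.291
Drum-2 feed = drum-1 liquid: z₂ = (0.3469, 0.6531).
Drum 2:
Newton–Raphson from ψ₂ = 0.58:
  ψ₂ = 0.580: g = 0.0630, g' = -0.417 → ψ₂ = 0.731
  ψ₂ = 0.731: g = 0.0048, g' = -0.358 → ψ₂ = 0.745
Converged at ψ₂ = 0.745.
  1: x = 0.136, y = 0.419
  2: x = 0.864, y = 0.581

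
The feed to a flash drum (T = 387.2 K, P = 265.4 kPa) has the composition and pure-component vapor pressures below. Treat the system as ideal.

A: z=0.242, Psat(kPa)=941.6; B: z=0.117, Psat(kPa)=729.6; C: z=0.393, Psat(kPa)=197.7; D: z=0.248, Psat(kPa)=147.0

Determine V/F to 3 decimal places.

Raoult's law: Kᵢ = Pᵢˢᵃᵗ/P = Pᵢˢᵃᵗ/265.4.
  K_A = 941.6/265.4 = 3.54785, K_B = 729.6/265.4 = 2.74906, K_C = 197.7/265.4 = 0.74491, K_D = 147.0/265.4 = 0.55388
Newton–Raphson from V/F = 0.52:
  V/F = 0.520: g = 0.1127, g' = -0.506 → V/F = 0.743
  V/F = 0.743: g = 0.0131, g' = -0.405 → V/F = 0.775
Converged at V/F = 0.775.

V/F = 0.775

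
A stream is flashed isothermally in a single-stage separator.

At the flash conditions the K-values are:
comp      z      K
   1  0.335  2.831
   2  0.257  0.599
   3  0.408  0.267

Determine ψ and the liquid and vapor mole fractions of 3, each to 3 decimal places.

Material balance + equilibrium reduce to Σ zᵢ(Kᵢ−1)/(1+ψ(Kᵢ−1)) = 0.
Check two-phase: ΣzᵢKᵢ = 1.211 > 1 and Σzᵢ/Kᵢ = 2.075 > 1, so g(0) = 0.211 > 0 and g(1) = -1.075 < 0.
Iterate (Newton) starting at ψ = 0.43:
  ψ = 0.430: g = -0.2181, g' = -0.879 → ψ = 0.182
  ψ = 0.182: g = 0.0038, g' = -0.972 → ψ = 0.186
Converged at ψ = 0.186.
Compositions from xᵢ = zᵢ/(1+ψ(Kᵢ−1)), yᵢ = Kᵢxᵢ:
  1: x = 0.250, y = 0.708
  2: x = 0.278, y = 0.166
  3: x = 0.472, y = 0.126

ψ = 0.186, x_3 = 0.472, y_3 = 0.126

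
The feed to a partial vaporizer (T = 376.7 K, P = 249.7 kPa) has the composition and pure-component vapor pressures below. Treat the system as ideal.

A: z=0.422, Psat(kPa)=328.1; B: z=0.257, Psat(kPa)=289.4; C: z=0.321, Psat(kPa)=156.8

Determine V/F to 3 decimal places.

V/F = 0.554

Raoult's law: Kᵢ = Pᵢˢᵃᵗ/P = Pᵢˢᵃᵗ/249.7.
  K_A = 328.1/249.7 = 1.31398, K_B = 289.4/249.7 = 1.15899, K_C = 156.8/249.7 = 0.62795
Rachford–Rice: g(V/F) = Σ zᵢ(Kᵢ−1)/(1+V/F(Kᵢ−1)) = 0.
Feasibility: ΣzᵢKᵢ = 1.054, Σzᵢ/Kᵢ = 1.054 — both > 1, two phases present.
Newton iteration, V/F⁰ = 0.5:
  V/F = 0.500: g = 0.0057, g' = -0.104 → V/F = 0.554
Converged at V/F = 0.554.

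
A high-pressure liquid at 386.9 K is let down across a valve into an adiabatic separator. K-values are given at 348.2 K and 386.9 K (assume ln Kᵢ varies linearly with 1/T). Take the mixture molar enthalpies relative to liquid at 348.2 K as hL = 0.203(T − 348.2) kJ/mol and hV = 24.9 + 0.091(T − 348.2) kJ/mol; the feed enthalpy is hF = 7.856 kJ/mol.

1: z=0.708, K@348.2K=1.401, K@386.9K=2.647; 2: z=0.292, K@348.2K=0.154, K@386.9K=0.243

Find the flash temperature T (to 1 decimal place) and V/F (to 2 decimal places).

T = 352.7 K, V/F = 0.28

Adiabatic flash: solve Rachford–Rice at each trial T, then check hF = ψ·hV(T) + (1−ψ)·hL(T).
  T = 348.2 K: K = (1.401, 0.154), RR gives ψ = 0.109, H_out = 2.707 kJ/mol
  T = 386.9 K: K = (2.647, 0.243), RR gives ψ = 0.758, H_out = 23.444 kJ/mol
  T = 367.5 K: K = (1.957, 0.196), RR gives ψ = 0.575, H_out = 16.993 kJ/mol
  T = 357.9 K: K = (1.665, 0.174), RR gives ψ = 0.418, H_out = 11.924 kJ/mol
  T = 353.0 K: K = (1.528, 0.164), RR gives ψ = 0.293, H_out = 8.119 kJ/mol
  T = 350.6 K: K = (1.463, 0.159), RR gives ψ = 0.212, H_out = 5.698 kJ/mol
Linear interpolation between T = 350.6 (H_out = 5.698) and T = 353.0 (H_out = 8.119) on hF = 7.856 gives T ≈ 352.7 K, at which ψ = 0.28.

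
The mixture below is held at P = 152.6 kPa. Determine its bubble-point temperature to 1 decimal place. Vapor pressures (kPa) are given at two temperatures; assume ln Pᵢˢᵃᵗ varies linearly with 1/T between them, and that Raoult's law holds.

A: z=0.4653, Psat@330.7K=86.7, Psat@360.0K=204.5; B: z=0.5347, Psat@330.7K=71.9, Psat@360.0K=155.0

Bubble-point temperature: ΣzᵢPᵢˢᵃᵗ(T) = P. Interpolate ln Pᵢˢᵃᵗ = aᵢ + bᵢ/T.
  T = 330.7 K: ΣzᵢPᵢˢᵃᵗ = 78.79 kPa
  T = 360.0 K: ΣzᵢPᵢˢᵃᵗ = 178.03 kPa
  T = 345.4 K: ΣzᵢPᵢˢᵃᵗ = 120.64 kPa
  T = 352.7 K: ΣzᵢPᵢˢᵃᵗ = 147.13 kPa
  T = 356.4 K: ΣzᵢPᵢˢᵃᵗ = 162.21 kPa
  T = 354.5 K: ΣzᵢPᵢˢᵃᵗ = 154.33 kPa
Interpolating between 352.7 K and 354.5 K gives T ≈ 354.1 K.

T = 354.1 K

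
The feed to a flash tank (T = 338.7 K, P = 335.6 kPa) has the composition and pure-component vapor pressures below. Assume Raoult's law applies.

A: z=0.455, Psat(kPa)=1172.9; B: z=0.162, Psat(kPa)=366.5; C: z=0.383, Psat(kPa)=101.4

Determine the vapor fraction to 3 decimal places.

Raoult's law: Kᵢ = Pᵢˢᵃᵗ/P = Pᵢˢᵃᵗ/335.6.
  K_A = 1172.9/335.6 = 3.49493, K_B = 366.5/335.6 = 1.09207, K_C = 101.4/335.6 = 0.30215
Newton–Raphson from ψ = 0.32:
  ψ = 0.320: g = 0.3016, g' = -1.186 → ψ = 0.574
  ψ = 0.574: g = 0.0348, g' = -0.999 → ψ = 0.609
Converged at ψ = 0.609.

ψ = 0.609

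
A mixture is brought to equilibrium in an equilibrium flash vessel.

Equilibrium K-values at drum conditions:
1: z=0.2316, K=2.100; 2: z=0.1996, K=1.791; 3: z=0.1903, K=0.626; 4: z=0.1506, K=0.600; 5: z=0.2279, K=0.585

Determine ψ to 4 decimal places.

ψ = 0.4854

Let ψ = V/F and solve Σ zᵢ(Kᵢ−1)/(1+ψ(Kᵢ−1)) = 0.
Check two-phase: ΣzᵢKᵢ = 1.1867 > 1 and Σzᵢ/Kᵢ = 1.1663 > 1, so g(0) = 0.1867 > 0 and g(1) = -0.1663 < 0.
Newton iteration, ψ⁰ = 0.33:
  ψ = 0.3300: g = 0.05193, g' = -0.3487 → ψ = 0.4789
  ψ = 0.4789: g = 0.00210, g' = -0.3234 → ψ = 0.4854
Converged at ψ = 0.4854.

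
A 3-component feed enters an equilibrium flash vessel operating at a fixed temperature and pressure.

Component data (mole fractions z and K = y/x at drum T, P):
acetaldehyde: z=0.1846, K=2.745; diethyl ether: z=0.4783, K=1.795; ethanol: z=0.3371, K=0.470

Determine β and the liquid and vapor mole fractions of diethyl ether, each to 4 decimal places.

Newton–Raphson from β = 0.5:
  β = 0.5000: g = 0.20104, g' = -0.4904 → β = 0.9100
Converged at β = 0.9100.
Compositions from xᵢ = zᵢ/(1+β(Kᵢ−1)), yᵢ = Kᵢxᵢ:
  acetaldehyde: x = 0.0713, y = 0.1958
  diethyl ether: x = 0.2775, y = 0.4982
  ethanol: x = 0.6511, y = 0.3060

β = 0.9100, x_diethyl ether = 0.2775, y_diethyl ether = 0.4982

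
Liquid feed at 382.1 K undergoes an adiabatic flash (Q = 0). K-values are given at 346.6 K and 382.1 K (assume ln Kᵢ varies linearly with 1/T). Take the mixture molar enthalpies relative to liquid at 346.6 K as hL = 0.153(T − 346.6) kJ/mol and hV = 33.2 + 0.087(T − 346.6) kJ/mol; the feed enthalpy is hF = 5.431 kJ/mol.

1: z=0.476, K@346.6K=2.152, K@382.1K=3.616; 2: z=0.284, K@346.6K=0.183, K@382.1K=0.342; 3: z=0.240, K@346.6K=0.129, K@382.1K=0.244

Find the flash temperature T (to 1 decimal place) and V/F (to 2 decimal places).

T = 349.4 K, V/F = 0.15

Adiabatic flash: solve Rachford–Rice at each trial T, then check hF = ψ·hV(T) + (1−ψ)·hL(T).
  T = 346.6 K: K = (2.152, 0.183, 0.129), RR gives ψ = 0.111, H_out = 3.671 kJ/mol
  T = 382.1 K: K = (3.616, 0.342, 0.244), RR gives ψ = 0.475, H_out = 20.097 kJ/mol
  T = 364.4 K: K = (2.827, 0.254, 0.180), RR gives ψ = 0.323, H_out = 13.078 kJ/mol
  T = 355.5 K: K = (2.475, 0.217, 0.153), RR gives ψ = 0.230, H_out = 8.876 kJ/mol
  T = 351.1 K: K = (2.312, 0.199, 0.141), RR gives ψ = 0.176, H_out = 6.470 kJ/mol
  T = 348.9 K: K = (2.233, 0.191, 0.135), RR gives ψ = 0.145, H_out = 5.152 kJ/mol
Linear interpolation between T = 348.9 (H_out = 5.152) and T = 351.1 (H_out = 6.470) on hF = 5.431 gives T ≈ 349.4 K, at which ψ = 0.15.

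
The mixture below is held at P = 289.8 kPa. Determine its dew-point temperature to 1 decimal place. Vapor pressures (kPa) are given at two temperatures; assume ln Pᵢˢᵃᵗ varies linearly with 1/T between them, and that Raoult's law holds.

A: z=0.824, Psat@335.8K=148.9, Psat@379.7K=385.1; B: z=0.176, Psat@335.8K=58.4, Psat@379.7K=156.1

Dew-point temperature: Σzᵢ·P/Pᵢˢᵃᵗ(T) = 1. Interpolate ln Pᵢˢᵃᵗ = aᵢ + bᵢ/T.
  T = 335.8 K: ΣzᵢP/Pᵢˢᵃᵗ = 2.4771
  T = 379.7 K: ΣzᵢP/Pᵢˢᵃᵗ = 0.9468
  T = 357.8 K: ΣzᵢP/Pᵢˢᵃᵗ = 1.4853
  T = 368.8 K: ΣzᵢP/Pᵢˢᵃᵗ = 1.1768
  T = 374.2 K: ΣzᵢP/Pᵢˢᵃᵗ = 1.0549
  T = 376.9 K: ΣzᵢP/Pᵢˢᵃᵗ = 1.0000
Interpolating between 376.9 K and 379.7 K gives T ≈ 376.9 K.

T = 376.9 K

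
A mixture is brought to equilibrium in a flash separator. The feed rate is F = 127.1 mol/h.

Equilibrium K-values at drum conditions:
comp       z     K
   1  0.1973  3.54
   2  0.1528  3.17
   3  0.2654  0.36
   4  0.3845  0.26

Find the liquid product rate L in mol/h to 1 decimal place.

Material balance + equilibrium reduce to Σ zᵢ(Kᵢ−1)/(1+V/F(Kᵢ−1)) = 0.
g(0) = ΣzᵢKᵢ − 1 = 0.3783 and g(1) = 1 − Σzᵢ/Kᵢ = -1.3200, so a root lies in (0, 1).
Iterate (Newton) starting at V/F = 0.48:
  V/F = 0.4800: g = -0.29821, g' = -1.1640 → V/F = 0.2238
  V/F = 0.2238: g = 0.00344, g' = -1.2939 → V/F = 0.2265
Converged at V/F = 0.2265.
Then V = V/F·F = 0.2265·127.1 = 28.8 mol/h and L = F − V = 98.3 mol/h.

L = 98.3 mol/h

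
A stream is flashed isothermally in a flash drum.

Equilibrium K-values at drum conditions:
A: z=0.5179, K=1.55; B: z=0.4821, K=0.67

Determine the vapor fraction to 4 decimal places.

ψ = 0.6928

Rachford–Rice: g(ψ) = Σ zᵢ(Kᵢ−1)/(1+ψ(Kᵢ−1)) = 0.
Feasibility: ΣzᵢKᵢ = 1.1258, Σzᵢ/Kᵢ = 1.0537 — both > 1, two phases present.
Binary case is linear: z₁(K₁−1)(1+ψ(K₂−1)) + z₂(K₂−1)(1+ψ(K₁−1)) = 0
⇒ ψ = [z₁(K₁−1)+z₂(K₂−1)] / [−(K₁−1)(K₂−1)] = 0.12575/0.18150 = 0.6928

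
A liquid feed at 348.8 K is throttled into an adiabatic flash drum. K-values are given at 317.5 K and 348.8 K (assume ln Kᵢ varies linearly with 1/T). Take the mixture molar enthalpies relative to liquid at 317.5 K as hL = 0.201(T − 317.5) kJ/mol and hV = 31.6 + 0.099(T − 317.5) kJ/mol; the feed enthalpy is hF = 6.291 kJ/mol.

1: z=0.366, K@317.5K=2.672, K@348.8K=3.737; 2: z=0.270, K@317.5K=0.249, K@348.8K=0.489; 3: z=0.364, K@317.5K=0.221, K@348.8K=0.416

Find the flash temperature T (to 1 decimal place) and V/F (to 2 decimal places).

T = 323.8 K, V/F = 0.16

Adiabatic flash: solve Rachford–Rice at each trial T, then check hF = ψ·hV(T) + (1−ψ)·hL(T).
  T = 317.5 K: K = (2.672, 0.249, 0.221), RR gives ψ = 0.098, H_out = 3.095 kJ/mol
  T = 348.8 K: K = (3.737, 0.489, 0.416), RR gives ψ = 0.429, H_out = 18.491 kJ/mol
  T = 333.1 K: K = (3.183, 0.354, 0.307), RR gives ψ = 0.254, H_out = 10.745 kJ/mol
  T = 325.3 K: K = (2.923, 0.298, 0.262), RR gives ψ = 0.177, H_out = 7.007 kJ/mol
  T = 321.4 K: K = (2.796, 0.273, 0.241), RR gives ψ = 0.138, H_out = 5.085 kJ/mol
  T = 323.4 K: K = (2.861, 0.286, 0.251), RR gives ψ = 0.158, H_out = 6.078 kJ/mol
Linear interpolation between T = 323.4 (H_out = 6.078) and T = 325.3 (H_out = 7.007) on hF = 6.291 gives T ≈ 323.8 K, at which ψ = 0.16.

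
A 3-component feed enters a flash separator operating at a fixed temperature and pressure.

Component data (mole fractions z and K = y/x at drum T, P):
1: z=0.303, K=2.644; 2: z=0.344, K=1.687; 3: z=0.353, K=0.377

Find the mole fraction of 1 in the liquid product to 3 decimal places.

Material balance + equilibrium reduce to Σ zᵢ(Kᵢ−1)/(1+V/F(Kᵢ−1)) = 0.
Check two-phase: ΣzᵢKᵢ = 1.515 > 1 and Σzᵢ/Kᵢ = 1.255 > 1, so g(0) = 0.515 > 0 and g(1) = -0.255 < 0.
Iterate (Newton) starting at V/F = 0.49:
  V/F = 0.490: g = 0.1361, g' = -0.626 → V/F = 0.707
  V/F = 0.707: g = -0.0039, g' = -0.687 → V/F = 0.702
Converged at V/F = 0.702.
Compositions from xᵢ = zᵢ/(1+V/F(Kᵢ−1)), yᵢ = Kᵢxᵢ:
  1: x = 0.141, y = 0.372
  2: x = 0.232, y = 0.392
  3: x = 0.627, y = 0.236

x_1 = 0.141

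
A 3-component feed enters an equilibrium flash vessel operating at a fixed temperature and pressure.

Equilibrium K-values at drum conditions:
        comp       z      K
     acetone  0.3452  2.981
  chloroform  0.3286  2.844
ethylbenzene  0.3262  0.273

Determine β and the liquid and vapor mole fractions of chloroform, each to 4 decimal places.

Iterate (Newton) starting at β = 0.62:
  β = 0.6200: g = 0.15786, g' = -1.0876 → β = 0.7651
  β = 0.7651: g = -0.01128, g' = -1.2819 → β = 0.7563
Converged at β = 0.7563.
Compositions from xᵢ = zᵢ/(1+β(Kᵢ−1)), yᵢ = Kᵢxᵢ:
  acetone: x = 0.1382, y = 0.4119
  chloroform: x = 0.1372, y = 0.3903
  ethylbenzene: x = 0.7246, y = 0.1978

β = 0.7563, x_chloroform = 0.1372, y_chloroform = 0.3903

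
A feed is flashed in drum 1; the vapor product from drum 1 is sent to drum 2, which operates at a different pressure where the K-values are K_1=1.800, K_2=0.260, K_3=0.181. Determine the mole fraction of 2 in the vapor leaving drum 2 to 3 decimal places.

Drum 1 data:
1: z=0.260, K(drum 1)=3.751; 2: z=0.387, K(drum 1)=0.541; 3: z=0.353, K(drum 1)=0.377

y_2 (drum 2) = 0.079

Drum 1:
Rachford–Rice: g(ψ₁) = Σ zᵢ(Kᵢ−1)/(1+ψ₁(Kᵢ−1)) = 0.
g(0) = ΣzᵢKᵢ − 1 = 0.318 and g(1) = 1 − Σzᵢ/Kᵢ = -0.721, so a root lies in (0, 1).
Newton–Raphson from ψ₁ = 0.5:
  ψ₁ = 0.500: g = -0.2489, g' = -0.775 → ψ₁ = 0.179
  ψ₁ = 0.179: g = 0.0383, g' = -1.154 → ψ₁ = 0.212
  ψ₁ = 0.212: g = 0.0015, g' = -1.067 → ψ₁ = 0.214
Converged at ψ₁ = 0.214.
Drum-1 compositions:
  1: x = 0.164, y = 0.614
  2: x = 0.429, y = 0.232
  3: x = 0.407, y = 0.153
Drum-2 feed = drum-1 vapor: z₂ = (0.6144, 0.2321, 0.1535).
Drum 2:
Newton iteration, ψ₂⁰ = 0.61:
  ψ₂ = 0.610: g = -0.2340, g' = -1.011 → ψ₂ = 0.379
  ψ₂ = 0.379: g = -0.0436, g' = -0.693 → ψ₂ = 0.316
  ψ₂ = 0.316: g = -0.0013, g' = -0.654 → ψ₂ = 0.314
Converged at ψ₂ = 0.314.
  1: x = 0.491, y = 0.884
  2: x = 0.302, y = 0.079
  3: x = 0.207, y = 0.037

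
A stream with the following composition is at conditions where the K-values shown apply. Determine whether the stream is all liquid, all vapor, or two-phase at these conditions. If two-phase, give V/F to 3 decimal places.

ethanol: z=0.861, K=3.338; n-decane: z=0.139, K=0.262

ΣzᵢKᵢ = 2.910; Σzᵢ/Kᵢ = 0.788.
Since Σzᵢ/Kᵢ < 1 the mixture is above its dew point — single vapor phase.

all vapor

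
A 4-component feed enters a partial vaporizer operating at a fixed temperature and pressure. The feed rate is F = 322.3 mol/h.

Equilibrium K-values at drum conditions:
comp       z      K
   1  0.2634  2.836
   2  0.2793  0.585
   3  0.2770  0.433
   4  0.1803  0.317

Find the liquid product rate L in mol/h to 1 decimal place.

L = 294.0 mol/h

Let ψ = V/F and solve Σ zᵢ(Kᵢ−1)/(1+ψ(Kᵢ−1)) = 0.
Check two-phase: ΣzᵢKᵢ = 1.0875 > 1 and Σzᵢ/Kᵢ = 1.7788 > 1, so g(0) = 0.0875 > 0 and g(1) = -0.7788 < 0.
Newton–Raphson from ψ = 0.5:
  ψ = 0.5000: g = -0.30033, g' = -0.6854 → ψ = 0.0618
  ψ = 0.0618: g = 0.02402, g' = -0.9541 → ψ = 0.0870
  ψ = 0.0870: g = 0.00063, g' = -0.9056 → ψ = 0.0877
Converged at ψ = 0.0877.
Then V = ψ·F = 0.0877·322.3 = 28.3 mol/h and L = F − V = 294.0 mol/h.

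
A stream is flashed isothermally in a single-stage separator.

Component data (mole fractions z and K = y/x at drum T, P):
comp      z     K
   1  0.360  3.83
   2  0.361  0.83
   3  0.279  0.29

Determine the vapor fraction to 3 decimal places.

Let ψ = V/F and solve Σ zᵢ(Kᵢ−1)/(1+ψ(Kᵢ−1)) = 0.
Feasibility: ΣzᵢKᵢ = 1.759, Σzᵢ/Kᵢ = 1.491 — both > 1, two phases present.
Newton iteration, ψ⁰ = 0.5:
  ψ = 0.500: g = 0.0477, g' = -0.845 → ψ = 0.556
  ψ = 0.556: g = 0.0005, g' = -0.832 → ψ = 0.557
Converged at ψ = 0.557.

ψ = 0.557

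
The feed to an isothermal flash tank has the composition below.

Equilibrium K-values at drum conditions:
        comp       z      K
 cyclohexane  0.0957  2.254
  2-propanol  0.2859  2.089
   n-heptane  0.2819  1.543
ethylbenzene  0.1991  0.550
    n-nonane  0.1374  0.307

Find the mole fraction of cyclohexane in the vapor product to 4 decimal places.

y_cyclohexane = 0.1101

Material balance + equilibrium reduce to Σ zᵢ(Kᵢ−1)/(1+ψ(Kᵢ−1)) = 0.
g(0) = ΣzᵢKᵢ − 1 = 0.3996 and g(1) = 1 − Σzᵢ/Kᵢ = -0.1716, so a root lies in (0, 1).
Iterate (Newton) starting at ψ = 0.51:
  ψ = 0.5100: g = 0.12969, g' = -0.4729 → ψ = 0.7843
  ψ = 0.7843: g = -0.01126, g' = -0.5907 → ψ = 0.7652
  ψ = 0.7652: g = -0.00016, g' = -0.5744 → ψ = 0.7649
Converged at ψ = 0.7649.
Compositions from xᵢ = zᵢ/(1+ψ(Kᵢ−1)), yᵢ = Kᵢxᵢ:
  cyclohexane: x = 0.0488, y = 0.1101
  2-propanol: x = 0.1560, y = 0.3258
  n-heptane: x = 0.1992, y = 0.3073
  ethylbenzene: x = 0.3036, y = 0.1670
  n-nonane: x = 0.2924, y = 0.0898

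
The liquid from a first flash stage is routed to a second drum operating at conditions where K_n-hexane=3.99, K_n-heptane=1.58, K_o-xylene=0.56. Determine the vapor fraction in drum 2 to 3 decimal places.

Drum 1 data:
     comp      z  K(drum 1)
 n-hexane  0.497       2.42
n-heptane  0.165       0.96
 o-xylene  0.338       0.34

V/F (drum 2) = 0.640

Drum 1:
Let ψ₁ = V/F and solve Σ zᵢ(Kᵢ−1)/(1+ψ₁(Kᵢ−1)) = 0.
Feasibility: ΣzᵢKᵢ = 1.476, Σzᵢ/Kᵢ = 1.371 — both > 1, two phases present.
Iterate (Newton) starting at ψ₁ = 0.42:
  ψ₁ = 0.420: g = 0.1267, g' = -0.675 → ψ₁ = 0.608
  ψ₁ = 0.608: g = -0.0004, g' = -0.699 → ψ₁ = 0.607
Converged at ψ₁ = 0.607.
Drum-1 compositions:
  n-hexane: x = 0.267, y = 0.646
  n-heptane: x = 0.169, y = 0.162
  o-xylene: x = 0.564, y = 0.192
Drum-2 feed = drum-1 liquid: z₂ = (0.2669, 0.1691, 0.5640).
Drum 2:
Material balance + equilibrium reduce to Σ zᵢ(Kᵢ−1)/(1+ψ₂(Kᵢ−1)) = 0.
Check two-phase: ΣzᵢKᵢ = 1.648 > 1 and Σzᵢ/Kᵢ = 1.181 > 1, so g(0) = 0.648 > 0 and g(1) = -0.181 < 0.
Newton iteration, ψ₂⁰ = 0.5:
  ψ₂ = 0.500: g = 0.0777, g' = -0.597 → ψ₂ = 0.630
  ψ₂ = 0.630: g = 0.0051, g' = -0.526 → ψ₂ = 0.640
Converged at ψ₂ = 0.640.
  n-hexane: x = 0.092, y = 0.366
  n-heptane: x = 0.123, y = 0.195
  o-xylene: x = 0.785, y = 0.440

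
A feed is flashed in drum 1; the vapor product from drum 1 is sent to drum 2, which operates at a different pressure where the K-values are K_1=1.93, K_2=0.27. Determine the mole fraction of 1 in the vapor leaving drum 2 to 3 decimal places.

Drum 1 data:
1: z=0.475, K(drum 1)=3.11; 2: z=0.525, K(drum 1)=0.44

Drum 1:
Rachford–Rice: g(ψ₁) = Σ zᵢ(Kᵢ−1)/(1+ψ₁(Kᵢ−1)) = 0.
Check two-phase: ΣzᵢKᵢ = 1.708 > 1 and Σzᵢ/Kᵢ = 1.346 > 1, so g(0) = 0.708 > 0 and g(1) = -0.346 < 0.
Binary case is linear: z₁(K₁−1)(1+ψ₁(K₂−1)) + z₂(K₂−1)(1+ψ₁(K₁−1)) = 0
⇒ ψ₁ = [z₁(K₁−1)+z₂(K₂−1)] / [−(K₁−1)(K₂−1)] = 0.7082/1.1816 = 0.599
Drum-1 compositions:
  1: x = 0.210, y = 0.652
  2: x = 0.790, y = 0.348
Drum-2 feed = drum-1 vapor: z₂ = (0.6523, 0.3477).
Drum 2:
Rachford–Rice: g(ψ₂) = Σ zᵢ(Kᵢ−1)/(1+ψ₂(Kᵢ−1)) = 0.
Feasibility: ΣzᵢKᵢ = 1.353, Σzᵢ/Kᵢ = 1.626 — both > 1, two phases present.
Newton iteration, ψ₂⁰ = 0.63:
  ψ₂ = 0.630: g = -0.0875, g' = -0.860 → ψ₂ = 0.528
  ψ₂ = 0.528: g = -0.0064, g' = -0.745 → ψ₂ = 0.520
Converged at ψ₂ = 0.520.
  1: x = 0.440, y = 0.849
  2: x = 0.560, y = 0.151

y_1 (drum 2) = 0.849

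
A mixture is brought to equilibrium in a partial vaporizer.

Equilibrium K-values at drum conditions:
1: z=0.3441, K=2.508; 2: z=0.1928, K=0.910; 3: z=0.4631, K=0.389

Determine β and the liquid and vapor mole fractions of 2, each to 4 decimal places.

Rachford–Rice: g(β) = Σ zᵢ(Kᵢ−1)/(1+β(Kᵢ−1)) = 0.
Feasibility: ΣzᵢKᵢ = 1.2186, Σzᵢ/Kᵢ = 1.5396 — both > 1, two phases present.
Newton iteration, β⁰ = 0.5:
  β = 0.5000: g = -0.12975, g' = -0.6145 → β = 0.2888
  β = 0.2888: g = 0.00005, g' = -0.6363 → β = 0.2889
Converged at β = 0.2889.
Compositions from xᵢ = zᵢ/(1+β(Kᵢ−1)), yᵢ = Kᵢxᵢ:
  1: x = 0.2397, y = 0.6011
  2: x = 0.1979, y = 0.1801
  3: x = 0.5624, y = 0.2188

β = 0.2889, x_2 = 0.1979, y_2 = 0.1801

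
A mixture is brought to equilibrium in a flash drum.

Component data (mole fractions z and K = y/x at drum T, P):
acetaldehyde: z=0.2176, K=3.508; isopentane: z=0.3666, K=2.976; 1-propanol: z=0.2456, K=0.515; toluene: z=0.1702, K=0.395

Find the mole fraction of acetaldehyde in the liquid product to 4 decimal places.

Let ψ = V/F and solve Σ zᵢ(Kᵢ−1)/(1+ψ(Kᵢ−1)) = 0.
Check two-phase: ΣzᵢKᵢ = 2.0481 > 1 and Σzᵢ/Kᵢ = 1.0930 > 1, so g(0) = 1.0481 > 0 and g(1) = -0.0930 < 0.
Newton iteration, ψ⁰ = 0.34:
  ψ = 0.3400: g = 0.45558, g' = -1.0925 → ψ = 0.7570
  ψ = 0.7570: g = 0.10030, g' = -0.7490 → ψ = 0.8909
  ψ = 0.8909: g = -0.00199, g' = -0.7910 → ψ = 0.8884
Converged at ψ = 0.8884.
Compositions from xᵢ = zᵢ/(1+ψ(Kᵢ−1)), yᵢ = Kᵢxᵢ:
  acetaldehyde: x = 0.0674, y = 0.2365
  isopentane: x = 0.1330, y = 0.3959
  1-propanol: x = 0.4316, y = 0.2222
  toluene: x = 0.3680, y = 0.1454

x_acetaldehyde = 0.0674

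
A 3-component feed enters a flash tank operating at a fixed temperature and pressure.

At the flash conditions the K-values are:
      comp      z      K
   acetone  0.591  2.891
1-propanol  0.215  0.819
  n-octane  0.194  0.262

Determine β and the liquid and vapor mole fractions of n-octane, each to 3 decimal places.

β = 0.849, x_n-octane = 0.519, y_n-octane = 0.136

Let β = V/F and solve Σ zᵢ(Kᵢ−1)/(1+β(Kᵢ−1)) = 0.
g(0) = ΣzᵢKᵢ − 1 = 0.935 and g(1) = 1 − Σzᵢ/Kᵢ = -0.207, so a root lies in (0, 1).
Newton iteration, β⁰ = 0.43:
  β = 0.430: g = 0.3645, g' = -0.878 → β = 0.845
  β = 0.845: g = 0.0037, g' = -1.069 → β = 0.849
Converged at β = 0.849.
Compositions from xᵢ = zᵢ/(1+β(Kᵢ−1)), yᵢ = Kᵢxᵢ:
  acetone: x = 0.227, y = 0.656
  1-propanol: x = 0.254, y = 0.208
  n-octane: x = 0.519, y = 0.136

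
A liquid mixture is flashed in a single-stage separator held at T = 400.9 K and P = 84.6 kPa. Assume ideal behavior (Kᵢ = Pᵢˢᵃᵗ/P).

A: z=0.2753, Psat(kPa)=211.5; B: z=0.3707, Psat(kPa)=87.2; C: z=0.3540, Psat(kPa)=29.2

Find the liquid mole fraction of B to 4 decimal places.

Raoult's law: Kᵢ = Pᵢˢᵃᵗ/P = Pᵢˢᵃᵗ/84.6.
  K_A = 211.5/84.6 = 2.500000, K_B = 87.2/84.6 = 1.030733, K_C = 29.2/84.6 = 0.345154
Newton iteration, ψ⁰ = 0.5:
  ψ = 0.5000: g = -0.09748, g' = -0.5382 → ψ = 0.3189
  ψ = 0.3189: g = -0.00238, g' = -0.5263 → ψ = 0.3144
Converged at ψ = 0.3144.
Compositions from xᵢ = zᵢ/(1+ψ(Kᵢ−1)), yᵢ = Kᵢxᵢ:
  A: x = 0.1871, y = 0.4677
  B: x = 0.3672, y = 0.3784
  C: x = 0.4458, y = 0.1539

x_B = 0.3672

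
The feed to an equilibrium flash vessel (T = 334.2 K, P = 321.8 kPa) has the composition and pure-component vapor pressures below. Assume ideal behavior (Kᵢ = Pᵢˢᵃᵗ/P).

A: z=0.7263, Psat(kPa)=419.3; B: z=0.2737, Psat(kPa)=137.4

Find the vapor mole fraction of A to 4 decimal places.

Raoult's law: Kᵢ = Pᵢˢᵃᵗ/P = Pᵢˢᵃᵗ/321.8.
  K_A = 419.3/321.8 = 1.302983, K_B = 137.4/321.8 = 0.426973
Rachford–Rice: g(V/F) = Σ zᵢ(Kᵢ−1)/(1+V/F(Kᵢ−1)) = 0.
g(0) = ΣzᵢKᵢ − 1 = 0.0632 and g(1) = 1 − Σzᵢ/Kᵢ = -0.1984, so a root lies in (0, 1).
Binary case is linear: z₁(K₁−1)(1+V/F(K₂−1)) + z₂(K₂−1)(1+V/F(K₁−1)) = 0
⇒ V/F = [z₁(K₁−1)+z₂(K₂−1)] / [−(K₁−1)(K₂−1)] = 0.06322/0.17362 = 0.3641
Compositions from xᵢ = zᵢ/(1+V/F(Kᵢ−1)), yᵢ = Kᵢxᵢ:
  A: x = 0.6541, y = 0.8523
  B: x = 0.3459, y = 0.1477

y_A = 0.8523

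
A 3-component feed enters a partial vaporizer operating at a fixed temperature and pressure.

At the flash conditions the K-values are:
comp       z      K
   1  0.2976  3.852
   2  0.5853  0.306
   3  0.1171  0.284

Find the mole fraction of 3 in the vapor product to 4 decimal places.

Material balance + equilibrium reduce to Σ zᵢ(Kᵢ−1)/(1+V/F(Kᵢ−1)) = 0.
Check two-phase: ΣzᵢKᵢ = 1.3587 > 1 and Σzᵢ/Kᵢ = 2.4023 > 1, so g(0) = 0.3587 > 0 and g(1) = -1.4023 < 0.
Newton iteration, V/F⁰ = 0.64:
  V/F = 0.6400: g = -0.58513, g' = -1.4202 → V/F = 0.2280
  V/F = 0.2280: g = -0.06844, g' = -1.3724 → V/F = 0.1781
  V/F = 0.1781: g = 0.00322, g' = -1.5103 → V/F = 0.1803
Converged at V/F = 0.1803.
Compositions from xᵢ = zᵢ/(1+V/F(Kᵢ−1)), yᵢ = Kᵢxᵢ:
  1: x = 0.1965, y = 0.7571
  2: x = 0.6690, y = 0.2047
  3: x = 0.1345, y = 0.0382

y_3 = 0.0382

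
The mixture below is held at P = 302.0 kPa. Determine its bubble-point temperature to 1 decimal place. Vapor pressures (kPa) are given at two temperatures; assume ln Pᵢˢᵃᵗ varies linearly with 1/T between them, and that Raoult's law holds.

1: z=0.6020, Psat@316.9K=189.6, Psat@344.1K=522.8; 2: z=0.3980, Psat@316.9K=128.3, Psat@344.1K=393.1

T = 332.0 K

Bubble-point temperature: ΣzᵢPᵢˢᵃᵗ(T) = P. Interpolate ln Pᵢˢᵃᵗ = aᵢ + bᵢ/T.
  T = 316.9 K: ΣzᵢPᵢˢᵃᵗ = 165.20 kPa
  T = 344.1 K: ΣzᵢPᵢˢᵃᵗ = 471.18 kPa
  T = 330.5 K: ΣzᵢPᵢˢᵃᵗ = 284.99 kPa
  T = 337.3 K: ΣzᵢPᵢˢᵃᵗ = 368.28 kPa
  T = 333.9 K: ΣzᵢPᵢˢᵃᵗ = 324.39 kPa
  T = 332.2 K: ΣzᵢPᵢˢᵃᵗ = 304.15 kPa
Interpolating between 330.5 K and 332.2 K gives T ≈ 332.0 K.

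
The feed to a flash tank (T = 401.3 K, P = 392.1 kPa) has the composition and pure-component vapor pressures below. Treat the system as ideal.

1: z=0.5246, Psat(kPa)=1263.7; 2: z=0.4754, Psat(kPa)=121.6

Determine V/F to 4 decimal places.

V/F = 0.5466

Raoult's law: Kᵢ = Pᵢˢᵃᵗ/P = Pᵢˢᵃᵗ/392.1.
  K_1 = 1263.7/392.1 = 3.222902, K_2 = 121.6/392.1 = 0.310125
Rachford–Rice: g(V/F) = Σ zᵢ(Kᵢ−1)/(1+V/F(Kᵢ−1)) = 0.
Check two-phase: ΣzᵢKᵢ = 1.8382 > 1 and Σzᵢ/Kᵢ = 1.6957 > 1, so g(0) = 0.8382 > 0 and g(1) = -0.6957 < 0.
Newton iteration, V/F⁰ = 0.58:
  V/F = 0.5800: g = -0.03734, g' = -1.1234 → V/F = 0.5468
  V/F = 0.5468: g = -0.00022, g' = -1.1115 → V/F = 0.5466
Converged at V/F = 0.5466.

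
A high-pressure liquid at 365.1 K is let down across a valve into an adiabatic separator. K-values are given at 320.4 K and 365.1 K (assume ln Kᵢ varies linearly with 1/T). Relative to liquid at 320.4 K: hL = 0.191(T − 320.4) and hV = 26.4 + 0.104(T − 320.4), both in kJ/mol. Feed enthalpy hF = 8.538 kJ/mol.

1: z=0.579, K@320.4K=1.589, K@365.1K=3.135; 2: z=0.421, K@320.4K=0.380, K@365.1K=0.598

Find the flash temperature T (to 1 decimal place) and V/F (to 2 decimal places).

Adiabatic flash: solve Rachford–Rice at each trial T, then check hF = ψ·hV(T) + (1−ψ)·hL(T).
  T = 320.4 K: K = (1.589, 0.380), RR gives ψ = 0.219, H_out = 5.784 kJ/mol
  T = 365.1 K: K = (3.135, 0.598), RR gives ψ = 1.000, H_out = 31.049 kJ/mol
  T = 342.8 K: K = (2.284, 0.484), RR gives ψ = 0.794, H_out = 23.698 kJ/mol
  T = 331.6 K: K = (1.917, 0.431), RR gives ψ = 0.558, H_out = 16.317 kJ/mol
  T = 326.0 K: K = (1.748, 0.405), RR gives ψ = 0.410, H_out = 11.698 kJ/mol
  T = 323.2 K: K = (1.667, 0.392), RR gives ψ = 0.322, H_out = 8.957 kJ/mol
  T = 321.8 K: K = (1.628, 0.386), RR gives ψ = 0.273, H_out = 7.434 kJ/mol
Linear interpolation between T = 321.8 (H_out = 7.434) and T = 323.2 (H_out = 8.957) on hF = 8.538 gives T ≈ 322.8 K, at which ψ = 0.31.

T = 322.8 K, V/F = 0.31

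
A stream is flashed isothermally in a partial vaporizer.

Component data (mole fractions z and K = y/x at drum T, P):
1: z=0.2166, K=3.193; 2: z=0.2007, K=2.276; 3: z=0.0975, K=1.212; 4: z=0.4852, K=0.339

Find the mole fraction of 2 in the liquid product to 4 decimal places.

Newton–Raphson from V/F = 0.39:
  V/F = 0.3900: g = 0.01401, g' = -0.8369 → V/F = 0.4067
  V/F = 0.4067: g = 0.00004, g' = -0.8329 → V/F = 0.4068
Converged at V/F = 0.4068.
Compositions from xᵢ = zᵢ/(1+V/F(Kᵢ−1)), yᵢ = Kᵢxᵢ:
  1: x = 0.1145, y = 0.3655
  2: x = 0.1321, y = 0.3007
  3: x = 0.0898, y = 0.1088
  4: x = 0.6636, y = 0.2250

x_2 = 0.1321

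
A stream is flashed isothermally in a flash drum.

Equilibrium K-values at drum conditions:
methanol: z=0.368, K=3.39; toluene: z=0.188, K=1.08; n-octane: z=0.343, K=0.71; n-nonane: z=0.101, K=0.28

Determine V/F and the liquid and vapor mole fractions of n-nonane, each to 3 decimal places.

Material balance + equilibrium reduce to Σ zᵢ(Kᵢ−1)/(1+V/F(Kᵢ−1)) = 0.
g(0) = ΣzᵢKᵢ − 1 = 0.722 and g(1) = 1 − Σzᵢ/Kᵢ = -0.126, so a root lies in (0, 1).
Newton–Raphson from V/F = 0.5:
  V/F = 0.500: g = 0.1852, g' = -0.605 → V/F = 0.806
  V/F = 0.806: g = 0.0114, g' = -0.593 → V/F = 0.826
  V/F = 0.826: g = -0.0001, g' = -0.607 → V/F = 0.825
Converged at V/F = 0.825.
Compositions from xᵢ = zᵢ/(1+V/F(Kᵢ−1)), yᵢ = Kᵢxᵢ:
  methanol: x = 0.124, y = 0.420
  toluene: x = 0.176, y = 0.190
  n-octane: x = 0.451, y = 0.320
  n-nonane: x = 0.249, y = 0.070

V/F = 0.825, x_n-nonane = 0.249, y_n-nonane = 0.070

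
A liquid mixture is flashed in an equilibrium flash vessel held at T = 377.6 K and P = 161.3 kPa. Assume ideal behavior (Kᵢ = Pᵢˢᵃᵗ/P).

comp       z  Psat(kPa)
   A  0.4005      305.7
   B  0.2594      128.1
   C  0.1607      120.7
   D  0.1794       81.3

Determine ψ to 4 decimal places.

ψ = 0.5922

Raoult's law: Kᵢ = Pᵢˢᵃᵗ/P = Pᵢˢᵃᵗ/161.3.
  K_A = 305.7/161.3 = 1.895226, K_B = 128.1/161.3 = 0.794172, K_C = 120.7/161.3 = 0.748295, K_D = 81.3/161.3 = 0.504030
Rachford–Rice: g(ψ) = Σ zᵢ(Kᵢ−1)/(1+ψ(Kᵢ−1)) = 0.
Feasibility: ΣzᵢKᵢ = 1.1757, Σzᵢ/Kᵢ = 1.1086 — both > 1, two phases present.
Newton–Raphson from ψ = 0.52:
  ψ = 0.5200: g = 0.01842, g' = -0.2568 → ψ = 0.5917
  ψ = 0.5917: g = 0.00012, g' = -0.2539 → ψ = 0.5922
Converged at ψ = 0.5922.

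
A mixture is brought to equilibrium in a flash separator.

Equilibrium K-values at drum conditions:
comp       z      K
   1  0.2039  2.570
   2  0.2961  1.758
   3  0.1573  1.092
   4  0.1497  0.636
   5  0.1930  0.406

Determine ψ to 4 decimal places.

Let ψ = V/F and solve Σ zᵢ(Kᵢ−1)/(1+ψ(Kᵢ−1)) = 0.
Check two-phase: ΣzᵢKᵢ = 1.3899 > 1 and Σzᵢ/Kᵢ = 1.1026 > 1, so g(0) = 0.3899 > 0 and g(1) = -0.1026 < 0.
Newton iteration, ψ⁰ = 0.5:
  ψ = 0.5000: g = 0.12624, g' = -0.4159 → ψ = 0.8036
  ψ = 0.8036: g = -0.00185, g' = -0.4540 → ψ = 0.7995
Converged at ψ = 0.7995.

ψ = 0.7995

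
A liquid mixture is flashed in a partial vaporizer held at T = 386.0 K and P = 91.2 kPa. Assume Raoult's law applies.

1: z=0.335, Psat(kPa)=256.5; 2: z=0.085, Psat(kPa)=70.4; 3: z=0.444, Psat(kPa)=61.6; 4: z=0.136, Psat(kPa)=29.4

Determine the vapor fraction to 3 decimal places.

Raoult's law: Kᵢ = Pᵢˢᵃᵗ/P = Pᵢˢᵃᵗ/91.2.
  K_1 = 256.5/91.2 = 2.81250, K_2 = 70.4/91.2 = 0.77193, K_3 = 61.6/91.2 = 0.67544, K_4 = 29.4/91.2 = 0.32237
Rachford–Rice: g(ψ) = Σ zᵢ(Kᵢ−1)/(1+ψ(Kᵢ−1)) = 0.
Check two-phase: ΣzᵢKᵢ = 1.352 > 1 and Σzᵢ/Kᵢ = 1.308 > 1, so g(0) = 0.352 > 0 and g(1) = -0.308 < 0.
Newton iteration, ψ⁰ = 0.57:
  ψ = 0.570: g = -0.0506, g' = -0.508 → ψ = 0.470
  ψ = 0.470: g = 0.0007, g' = -0.526 → ψ = 0.472
Converged at ψ = 0.472.

ψ = 0.472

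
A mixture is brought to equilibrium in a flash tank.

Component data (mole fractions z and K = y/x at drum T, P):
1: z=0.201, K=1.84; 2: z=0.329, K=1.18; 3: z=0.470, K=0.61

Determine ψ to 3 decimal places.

Material balance + equilibrium reduce to Σ zᵢ(Kᵢ−1)/(1+ψ(Kᵢ−1)) = 0.
Check two-phase: ΣzᵢKᵢ = 1.045 > 1 and Σzᵢ/Kᵢ = 1.159 > 1, so g(0) = 0.045 > 0 and g(1) = -0.159 < 0.
Newton–Raphson from ψ = 0.5:
  ψ = 0.500: g = -0.0545, g' = -0.190 → ψ = 0.213
  ψ = 0.213: g = 0.0004, g' = -0.197 → ψ = 0.215
Converged at ψ = 0.215.

ψ = 0.215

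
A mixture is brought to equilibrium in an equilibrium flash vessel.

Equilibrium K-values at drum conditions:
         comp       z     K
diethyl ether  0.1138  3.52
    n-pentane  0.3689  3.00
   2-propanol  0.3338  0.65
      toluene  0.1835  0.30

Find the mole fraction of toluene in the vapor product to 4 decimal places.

Let ψ = V/F and solve Σ zᵢ(Kᵢ−1)/(1+ψ(Kᵢ−1)) = 0.
g(0) = ΣzᵢKᵢ − 1 = 0.7793 and g(1) = 1 − Σzᵢ/Kᵢ = -0.2805, so a root lies in (0, 1).
Newton–Raphson from ψ = 0.54:
  ψ = 0.5400: g = 0.12562, g' = -0.7653 → ψ = 0.7041
  ψ = 0.7041: g = 0.00138, g' = -0.7700 → ψ = 0.7059
Converged at ψ = 0.7059.
Compositions from xᵢ = zᵢ/(1+ψ(Kᵢ−1)), yᵢ = Kᵢxᵢ:
  diethyl ether: x = 0.0410, y = 0.1441
  n-pentane: x = 0.1530, y = 0.4589
  2-propanol: x = 0.4433, y = 0.2882
  toluene: x = 0.3628, y = 0.1088

y_toluene = 0.1088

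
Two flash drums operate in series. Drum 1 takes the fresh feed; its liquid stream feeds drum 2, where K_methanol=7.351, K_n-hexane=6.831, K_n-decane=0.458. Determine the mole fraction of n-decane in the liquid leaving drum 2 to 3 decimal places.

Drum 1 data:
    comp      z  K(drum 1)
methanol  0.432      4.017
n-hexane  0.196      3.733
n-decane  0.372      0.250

x_n-decane (drum 2) = 0.919

Drum 1:
Let ψ₁ = V/F and solve Σ zᵢ(Kᵢ−1)/(1+ψ₁(Kᵢ−1)) = 0.
Check two-phase: ΣzᵢKᵢ = 2.560 > 1 and Σzᵢ/Kᵢ = 1.648 > 1, so g(0) = 1.560 > 0 and g(1) = -0.648 < 0.
Newton iteration, ψ₁⁰ = 0.5:
  ψ₁ = 0.500: g = 0.2995, g' = -1.422 → ψ₁ = 0.711
  ψ₁ = 0.711: g = -0.0008, g' = -1.526 → ψ₁ = 0.710
Converged at ψ₁ = 0.710.
Drum-1 compositions:
  methanol: x = 0.137, y = 0.552
  n-hexane: x = 0.067, y = 0.249
  n-decane: x = 0.796, y = 0.199
Drum-2 feed = drum-1 liquid: z₂ = (0.1375, 0.0666, 0.7959).
Drum 2:
Material balance + equilibrium reduce to Σ zᵢ(Kᵢ−1)/(1+ψ₂(Kᵢ−1)) = 0.
Feasibility: ΣzᵢKᵢ = 1.830, Σzᵢ/Kᵢ = 1.766 — both > 1, two phases present.
Iterate (Newton) starting at ψ₂ = 0.35:
  ψ₂ = 0.350: g = -0.1336, g' = -1.135 → ψ₂ = 0.232
  ψ₂ = 0.232: g = 0.0243, g' = -1.620 → ψ₂ = 0.247
  ψ₂ = 0.247: g = 0.0007, g' = -1.531 → ψ₂ = 0.248
Converged at ψ₂ = 0.248.
  methanol: x = 0.053, y = 0.393
  n-hexane: x = 0.027, y = 0.186
  n-decane: x = 0.919, y = 0.421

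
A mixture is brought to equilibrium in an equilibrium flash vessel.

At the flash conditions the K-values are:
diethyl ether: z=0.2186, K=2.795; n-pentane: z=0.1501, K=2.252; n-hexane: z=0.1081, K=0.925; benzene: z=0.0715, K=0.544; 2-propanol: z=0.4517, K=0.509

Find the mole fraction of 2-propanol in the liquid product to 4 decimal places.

x_2-propanol = 0.5821

Rachford–Rice: g(β) = Σ zᵢ(Kᵢ−1)/(1+β(Kᵢ−1)) = 0.
g(0) = ΣzᵢKᵢ − 1 = 0.3178 and g(1) = 1 − Σzᵢ/Kᵢ = -0.2806, so a root lies in (0, 1).
Iterate (Newton) starting at β = 0.54:
  β = 0.5400: g = -0.04214, g' = -0.4939 → β = 0.4547
  β = 0.4547: g = 0.00076, g' = -0.5139 → β = 0.4561
Converged at β = 0.4561.
Compositions from xᵢ = zᵢ/(1+β(Kᵢ−1)), yᵢ = Kᵢxᵢ:
  diethyl ether: x = 0.1202, y = 0.3359
  n-pentane: x = 0.0955, y = 0.2152
  n-hexane: x = 0.1119, y = 0.1035
  benzene: x = 0.0903, y = 0.0491
  2-propanol: x = 0.5821, y = 0.2963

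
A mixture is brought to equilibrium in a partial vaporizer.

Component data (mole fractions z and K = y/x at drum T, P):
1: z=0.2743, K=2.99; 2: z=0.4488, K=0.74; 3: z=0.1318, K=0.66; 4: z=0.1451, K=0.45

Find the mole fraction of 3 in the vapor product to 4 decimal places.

y_3 = 0.1024

Material balance + equilibrium reduce to Σ zᵢ(Kᵢ−1)/(1+β(Kᵢ−1)) = 0.
Check two-phase: ΣzᵢKᵢ = 1.3046 > 1 and Σzᵢ/Kᵢ = 1.2204 > 1, so g(0) = 0.3046 > 0 and g(1) = -0.2204 < 0.
Iterate (Newton) starting at β = 0.37:
  β = 0.3700: g = 0.03382, g' = -0.4866 → β = 0.4395
  β = 0.4395: g = 0.00151, g' = -0.4452 → β = 0.4429
Converged at β = 0.4429.
Compositions from xᵢ = zᵢ/(1+β(Kᵢ−1)), yᵢ = Kᵢxᵢ:
  1: x = 0.1458, y = 0.4359
  2: x = 0.5072, y = 0.3753
  3: x = 0.1552, y = 0.1024
  4: x = 0.1918, y = 0.0863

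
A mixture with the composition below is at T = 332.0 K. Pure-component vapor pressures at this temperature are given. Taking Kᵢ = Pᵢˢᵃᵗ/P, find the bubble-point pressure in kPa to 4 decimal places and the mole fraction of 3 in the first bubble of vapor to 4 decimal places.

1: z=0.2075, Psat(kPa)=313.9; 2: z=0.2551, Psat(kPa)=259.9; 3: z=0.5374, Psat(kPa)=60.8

Pbub = 164.1087 kPa, y_3 = 0.1991

At the bubble point ψ → 0, so ΣzᵢKᵢ = 1 with Kᵢ = Pᵢˢᵃᵗ/P ⇒ P = ΣzᵢPᵢˢᵃᵗ.
P = 0.2075·313.9 + 0.2551·259.9 + 0.5374·60.8 = 164.1087 kPa
yᵢ = zᵢPᵢˢᵃᵗ/P ⇒ y_3 = 0.5374·60.8/164.1087 = 0.1991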